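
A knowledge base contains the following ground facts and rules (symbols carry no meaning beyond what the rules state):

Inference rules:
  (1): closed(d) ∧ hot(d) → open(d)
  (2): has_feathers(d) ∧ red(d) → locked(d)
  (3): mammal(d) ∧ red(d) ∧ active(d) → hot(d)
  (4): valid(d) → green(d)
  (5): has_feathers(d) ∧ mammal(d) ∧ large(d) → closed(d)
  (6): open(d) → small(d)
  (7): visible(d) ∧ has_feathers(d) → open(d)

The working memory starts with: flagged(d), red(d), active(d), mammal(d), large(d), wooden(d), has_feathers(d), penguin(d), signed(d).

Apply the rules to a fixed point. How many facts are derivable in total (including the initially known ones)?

[1] (2) [has_feathers(d) ∧ red(d) → locked(d)]; (3) [mammal(d) ∧ red(d) ∧ active(d) → hot(d)]; (5) [has_feathers(d) ∧ mammal(d) ∧ large(d) → closed(d)]. ⇒ new: locked(d), hot(d), closed(d).
[2] (1) [closed(d) ∧ hot(d) → open(d)]. ⇒ new: open(d).
[3] (6) [open(d) → small(d)]. ⇒ new: small(d).
Closure: {active(d), closed(d), flagged(d), has_feathers(d), hot(d), large(d), locked(d), mammal(d), open(d), penguin(d), red(d), signed(d), small(d), wooden(d)} — 14 facts.

14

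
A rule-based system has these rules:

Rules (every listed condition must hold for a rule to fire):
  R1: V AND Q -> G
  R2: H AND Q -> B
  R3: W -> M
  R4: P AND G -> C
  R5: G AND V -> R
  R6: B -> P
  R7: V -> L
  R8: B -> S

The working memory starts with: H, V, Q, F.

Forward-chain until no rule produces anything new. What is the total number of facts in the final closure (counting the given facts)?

Round 1 — R1, R2, R7, derive G, B, L.
Round 2 — R5, R6, R8, derive R, P, S.
Round 3 — R4, derive C.
Closure: {B, C, F, G, H, L, P, Q, R, S, V} — 11 facts.

11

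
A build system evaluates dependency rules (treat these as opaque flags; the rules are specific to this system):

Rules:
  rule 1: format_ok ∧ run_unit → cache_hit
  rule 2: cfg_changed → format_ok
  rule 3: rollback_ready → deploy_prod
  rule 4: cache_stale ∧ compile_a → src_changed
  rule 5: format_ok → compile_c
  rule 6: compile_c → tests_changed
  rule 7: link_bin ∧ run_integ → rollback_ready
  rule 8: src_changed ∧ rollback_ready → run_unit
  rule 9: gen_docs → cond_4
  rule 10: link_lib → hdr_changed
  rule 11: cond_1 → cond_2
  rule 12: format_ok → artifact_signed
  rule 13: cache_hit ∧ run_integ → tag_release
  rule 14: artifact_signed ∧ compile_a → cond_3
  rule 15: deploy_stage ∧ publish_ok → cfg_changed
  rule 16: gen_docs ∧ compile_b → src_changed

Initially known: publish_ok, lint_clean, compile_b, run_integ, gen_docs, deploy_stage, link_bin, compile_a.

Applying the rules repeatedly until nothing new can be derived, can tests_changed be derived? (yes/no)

yes

Round 1: rule 7 [link_bin ∧ run_integ → rollback_ready]; rule 9 [gen_docs → cond_4]; rule 15 [deploy_stage ∧ publish_ok → cfg_changed]; rule 16 [gen_docs ∧ compile_b → src_changed]. New: rollback_ready, cond_4, cfg_changed, src_changed.
Round 2: rule 2 [cfg_changed → format_ok]; rule 3 [rollback_ready → deploy_prod]; rule 8 [src_changed ∧ rollback_ready → run_unit]. New: format_ok, deploy_prod, run_unit.
Round 3: rule 1 [format_ok ∧ run_unit → cache_hit]; rule 5 [format_ok → compile_c]; rule 12 [format_ok → artifact_signed]. New: cache_hit, compile_c, artifact_signed.
Round 4: rule 6 [compile_c → tests_changed]; rule 13 [cache_hit ∧ run_integ → tag_release]; rule 14 [artifact_signed ∧ compile_a → cond_3]. New: tests_changed, tag_release, cond_3.
tests_changed appears in round 4, so it is derivable.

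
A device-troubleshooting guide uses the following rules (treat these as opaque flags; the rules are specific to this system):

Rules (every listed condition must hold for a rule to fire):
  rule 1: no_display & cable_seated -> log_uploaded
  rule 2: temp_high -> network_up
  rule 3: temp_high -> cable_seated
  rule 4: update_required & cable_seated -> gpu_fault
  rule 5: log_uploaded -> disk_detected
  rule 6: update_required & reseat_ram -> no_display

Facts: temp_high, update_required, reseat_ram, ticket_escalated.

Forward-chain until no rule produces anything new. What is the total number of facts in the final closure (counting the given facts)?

10

Round 1 fires rule 2, rule 3, rule 6, giving network_up, cable_seated, no_display.
Round 2 fires rule 1, rule 4, giving log_uploaded, gpu_fault.
Round 3 fires rule 5, giving disk_detected.
Closure: {cable_seated, disk_detected, gpu_fault, log_uploaded, network_up, no_display, reseat_ram, temp_high, ticket_escalated, update_required} — 10 facts.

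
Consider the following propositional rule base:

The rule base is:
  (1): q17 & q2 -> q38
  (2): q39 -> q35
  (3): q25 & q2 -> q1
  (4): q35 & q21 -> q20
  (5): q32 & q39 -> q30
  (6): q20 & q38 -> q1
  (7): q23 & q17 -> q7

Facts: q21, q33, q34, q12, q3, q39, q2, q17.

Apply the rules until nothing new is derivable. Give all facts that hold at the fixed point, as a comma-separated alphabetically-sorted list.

Round 1: (1) [q17 & q2 -> q38]; (2) [q39 -> q35]. Adds q38, q35.
Round 2: (4) [q35 & q21 -> q20]. Adds q20.
Round 3: (6) [q20 & q38 -> q1]. Adds q1.

q1, q12, q17, q2, q20, q21, q3, q33, q34, q35, q38, q39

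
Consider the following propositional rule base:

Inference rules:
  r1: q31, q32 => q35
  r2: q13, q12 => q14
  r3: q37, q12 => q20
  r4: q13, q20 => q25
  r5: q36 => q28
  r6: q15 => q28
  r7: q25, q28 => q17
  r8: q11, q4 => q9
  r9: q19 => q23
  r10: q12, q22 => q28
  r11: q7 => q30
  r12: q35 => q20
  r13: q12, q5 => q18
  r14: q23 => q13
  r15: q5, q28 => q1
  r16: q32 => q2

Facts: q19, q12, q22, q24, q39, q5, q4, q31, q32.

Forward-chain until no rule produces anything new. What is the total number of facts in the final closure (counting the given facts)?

Round 1 fires r1, r9, r10, r13, r16, giving q35, q23, q28, q18, q2.
Round 2 fires r12, r14, r15, giving q20, q13, q1.
Round 3 fires r2, r4, giving q14, q25.
Round 4 fires r7, giving q17.
Closure: {q1, q12, q13, q14, q17, q18, q19, q2, q20, q22, q23, q24, q25, q28, q31, q32, q35, q39, q4, q5} — 20 facts.

20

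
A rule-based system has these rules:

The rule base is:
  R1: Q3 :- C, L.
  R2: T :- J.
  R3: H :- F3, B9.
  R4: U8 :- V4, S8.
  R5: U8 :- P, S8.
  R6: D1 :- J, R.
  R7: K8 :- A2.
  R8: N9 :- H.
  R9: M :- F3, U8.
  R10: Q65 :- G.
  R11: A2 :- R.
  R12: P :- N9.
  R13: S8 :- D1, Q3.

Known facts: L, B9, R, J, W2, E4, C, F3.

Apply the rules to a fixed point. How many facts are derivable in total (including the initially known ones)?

19

Round 1: R1 [Q3 :- C, L.]; R2 [T :- J.]; R3 [H :- F3, B9.]; R6 [D1 :- J, R.]; R11 [A2 :- R.]. New: Q3, T, H, D1, A2.
Round 2: R7 [K8 :- A2.]; R8 [N9 :- H.]; R13 [S8 :- D1, Q3.]. New: K8, N9, S8.
Round 3: R12 [P :- N9.]. New: P.
Round 4: R5 [U8 :- P, S8.]. New: U8.
Round 5: R9 [M :- F3, U8.]. New: M.
Closure: {A2, B9, C, D1, E4, F3, H, J, K8, L, M, N9, P, Q3, R, S8, T, U8, W2} — 19 facts.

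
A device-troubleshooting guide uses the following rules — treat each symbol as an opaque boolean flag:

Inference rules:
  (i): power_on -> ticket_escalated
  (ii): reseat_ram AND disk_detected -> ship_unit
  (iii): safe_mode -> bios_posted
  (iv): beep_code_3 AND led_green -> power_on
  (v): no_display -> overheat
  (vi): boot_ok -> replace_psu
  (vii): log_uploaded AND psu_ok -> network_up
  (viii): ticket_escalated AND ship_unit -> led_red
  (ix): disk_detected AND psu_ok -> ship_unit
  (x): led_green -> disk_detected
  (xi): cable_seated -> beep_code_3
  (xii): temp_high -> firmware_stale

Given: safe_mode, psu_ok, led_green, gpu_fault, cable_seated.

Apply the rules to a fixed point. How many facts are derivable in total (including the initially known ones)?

12

Round 1: (iii) [safe_mode -> bios_posted]; (x) [led_green -> disk_detected]; (xi) [cable_seated -> beep_code_3]. New: bios_posted, disk_detected, beep_code_3.
Round 2: (iv) [beep_code_3 AND led_green -> power_on]; (ix) [disk_detected AND psu_ok -> ship_unit]. New: power_on, ship_unit.
Round 3: (i) [power_on -> ticket_escalated]. New: ticket_escalated.
Round 4: (viii) [ticket_escalated AND ship_unit -> led_red]. New: led_red.
Closure: {beep_code_3, bios_posted, cable_seated, disk_detected, gpu_fault, led_green, led_red, power_on, psu_ok, safe_mode, ship_unit, ticket_escalated} — 12 facts.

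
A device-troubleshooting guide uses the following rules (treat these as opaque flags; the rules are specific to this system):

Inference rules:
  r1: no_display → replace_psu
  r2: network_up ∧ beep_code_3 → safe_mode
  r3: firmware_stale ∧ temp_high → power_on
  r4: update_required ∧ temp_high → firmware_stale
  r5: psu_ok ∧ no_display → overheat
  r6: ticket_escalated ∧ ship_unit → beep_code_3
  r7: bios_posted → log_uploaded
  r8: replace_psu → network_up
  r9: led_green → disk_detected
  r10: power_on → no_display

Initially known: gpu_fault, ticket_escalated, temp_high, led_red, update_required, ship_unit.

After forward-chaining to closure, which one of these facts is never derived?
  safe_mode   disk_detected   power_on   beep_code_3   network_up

Round 1: r4 [update_required ∧ temp_high → firmware_stale]; r6 [ticket_escalated ∧ ship_unit → beep_code_3]. New: firmware_stale, beep_code_3.
Round 2: r3 [firmware_stale ∧ temp_high → power_on]. New: power_on.
Round 3: r10 [power_on → no_display]. New: no_display.
Round 4: r1 [no_display → replace_psu]. New: replace_psu.
Round 5: r8 [replace_psu → network_up]. New: network_up.
Round 6: r2 [network_up ∧ beep_code_3 → safe_mode]. New: safe_mode.
Derived: power_on (round 2), beep_code_3 (round 1), network_up (round 5), safe_mode (round 6). disk_detected never appears in any round.

disk_detected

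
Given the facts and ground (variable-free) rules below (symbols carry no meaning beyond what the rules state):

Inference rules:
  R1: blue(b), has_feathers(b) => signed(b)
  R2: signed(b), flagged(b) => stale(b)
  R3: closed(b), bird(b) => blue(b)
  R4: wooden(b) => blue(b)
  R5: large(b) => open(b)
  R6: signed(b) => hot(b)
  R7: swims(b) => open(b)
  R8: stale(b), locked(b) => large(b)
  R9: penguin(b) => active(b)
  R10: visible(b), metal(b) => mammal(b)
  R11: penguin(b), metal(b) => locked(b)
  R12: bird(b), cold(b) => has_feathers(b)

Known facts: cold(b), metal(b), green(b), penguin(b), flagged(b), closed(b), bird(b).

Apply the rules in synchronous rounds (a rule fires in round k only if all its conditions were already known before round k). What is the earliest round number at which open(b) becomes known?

Round 1: R3 [closed(b), bird(b) => blue(b)]; R9 [penguin(b) => active(b)]; R11 [penguin(b), metal(b) => locked(b)]; R12 [bird(b), cold(b) => has_feathers(b)]. New: blue(b), active(b), locked(b), has_feathers(b).
Round 2: R1 [blue(b), has_feathers(b) => signed(b)]. New: signed(b).
Round 3: R2 [signed(b), flagged(b) => stale(b)]; R6 [signed(b) => hot(b)]. New: stale(b), hot(b).
Round 4: R8 [stale(b), locked(b) => large(b)]. New: large(b).
Round 5: R5 [large(b) => open(b)]. New: open(b).
open(b) first appears in round 5.

5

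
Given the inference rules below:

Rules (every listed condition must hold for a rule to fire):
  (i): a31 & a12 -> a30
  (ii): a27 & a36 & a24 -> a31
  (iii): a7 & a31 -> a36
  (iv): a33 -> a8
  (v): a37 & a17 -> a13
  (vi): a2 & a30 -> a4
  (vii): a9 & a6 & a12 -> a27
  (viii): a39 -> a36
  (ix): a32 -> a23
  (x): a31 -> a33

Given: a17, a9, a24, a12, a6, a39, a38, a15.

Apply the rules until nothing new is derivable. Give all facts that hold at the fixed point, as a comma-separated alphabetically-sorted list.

Round 1 — (vii), (viii), derive a27, a36.
Round 2 — (ii), derive a31.
Round 3 — (i), (x), derive a30, a33.
Round 4 — (iv), derive a8.

a12, a15, a17, a24, a27, a30, a31, a33, a36, a38, a39, a6, a8, a9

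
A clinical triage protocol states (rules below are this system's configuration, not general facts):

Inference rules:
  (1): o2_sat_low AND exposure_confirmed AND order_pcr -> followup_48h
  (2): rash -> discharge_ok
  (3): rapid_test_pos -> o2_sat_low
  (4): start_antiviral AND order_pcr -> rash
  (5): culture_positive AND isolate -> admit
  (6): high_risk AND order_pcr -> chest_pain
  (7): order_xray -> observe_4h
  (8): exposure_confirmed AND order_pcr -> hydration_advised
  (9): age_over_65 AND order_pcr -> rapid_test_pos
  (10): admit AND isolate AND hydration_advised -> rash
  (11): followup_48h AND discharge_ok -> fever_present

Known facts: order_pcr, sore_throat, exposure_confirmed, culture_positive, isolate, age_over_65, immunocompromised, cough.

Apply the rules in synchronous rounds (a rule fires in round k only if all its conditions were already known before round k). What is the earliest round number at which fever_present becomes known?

4

Round 1 fires (5), (8), (9), giving admit, hydration_advised, rapid_test_pos.
Round 2 fires (3), (10), giving o2_sat_low, rash.
Round 3 fires (1), (2), giving followup_48h, discharge_ok.
Round 4 fires (11), giving fever_present.
fever_present first appears in round 4.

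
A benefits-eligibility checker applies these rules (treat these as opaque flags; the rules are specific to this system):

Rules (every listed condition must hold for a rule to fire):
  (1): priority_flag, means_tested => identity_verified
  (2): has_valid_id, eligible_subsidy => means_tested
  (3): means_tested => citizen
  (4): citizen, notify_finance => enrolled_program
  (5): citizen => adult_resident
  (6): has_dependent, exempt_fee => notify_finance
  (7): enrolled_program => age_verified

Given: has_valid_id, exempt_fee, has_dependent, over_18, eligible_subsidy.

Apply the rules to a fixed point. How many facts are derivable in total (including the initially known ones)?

[1] (2) [has_valid_id, eligible_subsidy => means_tested]; (6) [has_dependent, exempt_fee => notify_finance]. ⇒ new: means_tested, notify_finance.
[2] (3) [means_tested => citizen]. ⇒ new: citizen.
[3] (4) [citizen, notify_finance => enrolled_program]; (5) [citizen => adult_resident]. ⇒ new: enrolled_program, adult_resident.
[4] (7) [enrolled_program => age_verified]. ⇒ new: age_verified.
Closure: {adult_resident, age_verified, citizen, eligible_subsidy, enrolled_program, exempt_fee, has_dependent, has_valid_id, means_tested, notify_finance, over_18} — 11 facts.

11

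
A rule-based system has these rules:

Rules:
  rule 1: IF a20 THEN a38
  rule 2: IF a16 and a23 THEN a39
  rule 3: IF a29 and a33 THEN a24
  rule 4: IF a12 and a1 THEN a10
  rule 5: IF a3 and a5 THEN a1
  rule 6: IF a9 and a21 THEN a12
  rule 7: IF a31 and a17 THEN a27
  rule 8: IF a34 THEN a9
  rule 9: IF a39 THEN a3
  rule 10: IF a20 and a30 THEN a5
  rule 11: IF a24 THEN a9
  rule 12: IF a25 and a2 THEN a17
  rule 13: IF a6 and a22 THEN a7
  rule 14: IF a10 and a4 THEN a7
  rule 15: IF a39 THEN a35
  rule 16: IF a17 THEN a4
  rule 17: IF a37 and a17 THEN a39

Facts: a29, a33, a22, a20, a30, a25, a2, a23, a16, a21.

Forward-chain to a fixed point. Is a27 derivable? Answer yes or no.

Round 1: rule 1 [IF a20 THEN a38]; rule 2 [IF a16 and a23 THEN a39]; rule 3 [IF a29 and a33 THEN a24]; rule 10 [IF a20 and a30 THEN a5]; rule 12 [IF a25 and a2 THEN a17]. New: a38, a39, a24, a5, a17.
Round 2: rule 9 [IF a39 THEN a3]; rule 11 [IF a24 THEN a9]; rule 15 [IF a39 THEN a35]; rule 16 [IF a17 THEN a4]. New: a3, a9, a35, a4.
Round 3: rule 5 [IF a3 and a5 THEN a1]; rule 6 [IF a9 and a21 THEN a12]. New: a1, a12.
Round 4: rule 4 [IF a12 and a1 THEN a10]. New: a10.
Round 5: rule 14 [IF a10 and a4 THEN a7]. New: a7.
Fixed point reached. a27 is concluded only by rule 7; rule 7 needs a31 (never derived).

no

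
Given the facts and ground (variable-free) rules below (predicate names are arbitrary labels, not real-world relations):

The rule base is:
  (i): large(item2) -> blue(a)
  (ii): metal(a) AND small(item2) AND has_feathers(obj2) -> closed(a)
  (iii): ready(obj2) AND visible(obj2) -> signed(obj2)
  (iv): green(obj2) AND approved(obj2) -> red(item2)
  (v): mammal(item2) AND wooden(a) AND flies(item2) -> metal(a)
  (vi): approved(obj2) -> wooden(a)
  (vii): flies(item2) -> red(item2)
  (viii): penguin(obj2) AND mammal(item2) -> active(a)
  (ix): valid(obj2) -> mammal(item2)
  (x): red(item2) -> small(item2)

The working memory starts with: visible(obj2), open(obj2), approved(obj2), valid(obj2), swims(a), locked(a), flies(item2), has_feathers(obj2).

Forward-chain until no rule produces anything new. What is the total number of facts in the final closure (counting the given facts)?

14

Round 1: (vi) [approved(obj2) -> wooden(a)]; (vii) [flies(item2) -> red(item2)]; (ix) [valid(obj2) -> mammal(item2)]. New: wooden(a), red(item2), mammal(item2).
Round 2: (v) [mammal(item2) AND wooden(a) AND flies(item2) -> metal(a)]; (x) [red(item2) -> small(item2)]. New: metal(a), small(item2).
Round 3: (ii) [metal(a) AND small(item2) AND has_feathers(obj2) -> closed(a)]. New: closed(a).
Closure: {approved(obj2), closed(a), flies(item2), has_feathers(obj2), locked(a), mammal(item2), metal(a), open(obj2), red(item2), small(item2), swims(a), valid(obj2), visible(obj2), wooden(a)} — 14 facts.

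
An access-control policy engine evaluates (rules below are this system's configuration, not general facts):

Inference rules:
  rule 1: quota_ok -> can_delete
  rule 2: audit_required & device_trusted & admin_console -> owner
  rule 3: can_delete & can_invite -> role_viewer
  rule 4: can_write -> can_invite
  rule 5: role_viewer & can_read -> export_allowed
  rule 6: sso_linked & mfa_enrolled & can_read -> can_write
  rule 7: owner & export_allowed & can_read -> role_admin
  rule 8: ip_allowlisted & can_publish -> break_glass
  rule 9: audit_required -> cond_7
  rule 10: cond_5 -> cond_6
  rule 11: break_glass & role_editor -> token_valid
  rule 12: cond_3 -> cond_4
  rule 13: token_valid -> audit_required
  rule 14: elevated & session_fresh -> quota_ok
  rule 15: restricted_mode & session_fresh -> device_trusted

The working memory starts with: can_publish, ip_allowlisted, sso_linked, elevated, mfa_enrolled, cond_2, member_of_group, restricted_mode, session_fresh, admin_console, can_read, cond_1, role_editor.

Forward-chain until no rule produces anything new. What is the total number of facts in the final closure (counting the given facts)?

Round 1: rule 6 [sso_linked & mfa_enrolled & can_read -> can_write]; rule 8 [ip_allowlisted & can_publish -> break_glass]; rule 14 [elevated & session_fresh -> quota_ok]; rule 15 [restricted_mode & session_fresh -> device_trusted]. New: can_write, break_glass, quota_ok, device_trusted.
Round 2: rule 1 [quota_ok -> can_delete]; rule 4 [can_write -> can_invite]; rule 11 [break_glass & role_editor -> token_valid]. New: can_delete, can_invite, token_valid.
Round 3: rule 3 [can_delete & can_invite -> role_viewer]; rule 13 [token_valid -> audit_required]. New: role_viewer, audit_required.
Round 4: rule 2 [audit_required & device_trusted & admin_console -> owner]; rule 5 [role_viewer & can_read -> export_allowed]; rule 9 [audit_required -> cond_7]. New: owner, export_allowed, cond_7.
Round 5: rule 7 [owner & export_allowed & can_read -> role_admin]. New: role_admin.
Closure: {admin_console, audit_required, break_glass, can_delete, can_invite, can_publish, can_read, can_write, cond_1, cond_2, cond_7, device_trusted, elevated, export_allowed, ip_allowlisted, member_of_group, mfa_enrolled, owner, quota_ok, restricted_mode, role_admin, role_editor, role_viewer, session_fresh, sso_linked, token_valid} — 26 facts.

26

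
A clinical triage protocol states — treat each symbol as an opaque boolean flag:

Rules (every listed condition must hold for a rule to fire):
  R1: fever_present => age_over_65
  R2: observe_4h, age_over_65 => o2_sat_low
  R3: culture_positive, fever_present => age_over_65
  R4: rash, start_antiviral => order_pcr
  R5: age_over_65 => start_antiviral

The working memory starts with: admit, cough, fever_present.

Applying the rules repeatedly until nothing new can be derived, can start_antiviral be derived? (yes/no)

Round 1: R1 [fever_present => age_over_65]. Adds age_over_65.
Round 2: R5 [age_over_65 => start_antiviral]. Adds start_antiviral.
start_antiviral appears in round 2, so it is derivable.

yes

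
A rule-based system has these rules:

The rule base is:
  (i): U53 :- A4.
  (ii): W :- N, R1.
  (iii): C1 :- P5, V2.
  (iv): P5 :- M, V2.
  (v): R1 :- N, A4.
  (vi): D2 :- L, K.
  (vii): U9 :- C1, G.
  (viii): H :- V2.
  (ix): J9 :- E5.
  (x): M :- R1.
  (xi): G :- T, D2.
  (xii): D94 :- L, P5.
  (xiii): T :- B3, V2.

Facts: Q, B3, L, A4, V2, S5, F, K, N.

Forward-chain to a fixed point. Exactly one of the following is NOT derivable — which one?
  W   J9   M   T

J9

Round 1 fires (i), (v), (vi), (viii), (xiii), giving U53, R1, D2, H, T.
Round 2 fires (ii), (x), (xi), giving W, M, G.
Round 3 fires (iv), giving P5.
Round 4 fires (iii), (xii), giving C1, D94.
Round 5 fires (vii), giving U9.
Derived: M (round 2), W (round 2), T (round 1). J9 never appears in any round.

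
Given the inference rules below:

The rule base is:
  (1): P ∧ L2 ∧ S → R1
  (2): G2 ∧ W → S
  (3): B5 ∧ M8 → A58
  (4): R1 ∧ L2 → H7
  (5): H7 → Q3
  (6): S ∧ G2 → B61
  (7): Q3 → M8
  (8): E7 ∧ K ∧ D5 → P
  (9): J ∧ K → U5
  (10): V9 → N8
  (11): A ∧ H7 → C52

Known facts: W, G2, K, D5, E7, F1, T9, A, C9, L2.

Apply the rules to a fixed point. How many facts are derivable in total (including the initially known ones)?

Round 1: (2) [G2 ∧ W → S]; (8) [E7 ∧ K ∧ D5 → P]. Adds S, P.
Round 2: (1) [P ∧ L2 ∧ S → R1]; (6) [S ∧ G2 → B61]. Adds R1, B61.
Round 3: (4) [R1 ∧ L2 → H7]. Adds H7.
Round 4: (5) [H7 → Q3]; (11) [A ∧ H7 → C52]. Adds Q3, C52.
Round 5: (7) [Q3 → M8]. Adds M8.
Closure: {A, B61, C52, C9, D5, E7, F1, G2, H7, K, L2, M8, P, Q3, R1, S, T9, W} — 18 facts.

18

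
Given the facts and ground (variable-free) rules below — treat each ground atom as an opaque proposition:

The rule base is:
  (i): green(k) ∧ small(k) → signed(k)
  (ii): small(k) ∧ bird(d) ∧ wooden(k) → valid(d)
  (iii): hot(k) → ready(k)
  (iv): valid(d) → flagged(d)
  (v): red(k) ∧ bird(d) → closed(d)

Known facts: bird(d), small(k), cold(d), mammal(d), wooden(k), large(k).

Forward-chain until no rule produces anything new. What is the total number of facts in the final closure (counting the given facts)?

[1] (ii) [small(k) ∧ bird(d) ∧ wooden(k) → valid(d)]. ⇒ new: valid(d).
[2] (iv) [valid(d) → flagged(d)]. ⇒ new: flagged(d).
Closure: {bird(d), cold(d), flagged(d), large(k), mammal(d), small(k), valid(d), wooden(k)} — 8 facts.

8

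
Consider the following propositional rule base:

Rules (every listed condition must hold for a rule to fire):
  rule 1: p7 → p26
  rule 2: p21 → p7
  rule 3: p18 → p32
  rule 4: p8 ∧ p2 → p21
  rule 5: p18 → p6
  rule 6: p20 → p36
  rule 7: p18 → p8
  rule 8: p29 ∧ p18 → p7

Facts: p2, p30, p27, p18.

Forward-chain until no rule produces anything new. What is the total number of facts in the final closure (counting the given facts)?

Round 1: rule 3 [p18 → p32]; rule 5 [p18 → p6]; rule 7 [p18 → p8]. Adds p32, p6, p8.
Round 2: rule 4 [p8 ∧ p2 → p21]. Adds p21.
Round 3: rule 2 [p21 → p7]. Adds p7.
Round 4: rule 1 [p7 → p26]. Adds p26.
Closure: {p18, p2, p21, p26, p27, p30, p32, p6, p7, p8} — 10 facts.

10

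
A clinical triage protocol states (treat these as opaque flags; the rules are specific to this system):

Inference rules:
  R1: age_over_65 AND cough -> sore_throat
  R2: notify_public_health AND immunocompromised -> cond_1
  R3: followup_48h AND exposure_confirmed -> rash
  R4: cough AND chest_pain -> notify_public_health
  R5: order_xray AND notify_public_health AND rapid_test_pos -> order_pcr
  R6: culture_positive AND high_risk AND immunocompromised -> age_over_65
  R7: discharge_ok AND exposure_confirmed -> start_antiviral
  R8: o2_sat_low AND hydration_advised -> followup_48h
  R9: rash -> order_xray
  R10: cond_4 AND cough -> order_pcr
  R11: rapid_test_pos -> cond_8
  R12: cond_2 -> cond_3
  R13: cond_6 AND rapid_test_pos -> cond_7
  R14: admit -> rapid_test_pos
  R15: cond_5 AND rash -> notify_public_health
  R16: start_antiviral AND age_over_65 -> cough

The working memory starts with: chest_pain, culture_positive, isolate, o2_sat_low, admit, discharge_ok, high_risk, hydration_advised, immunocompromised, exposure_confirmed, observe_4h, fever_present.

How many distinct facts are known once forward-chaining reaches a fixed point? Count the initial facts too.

24

[1] R6 [culture_positive AND high_risk AND immunocompromised -> age_over_65]; R7 [discharge_ok AND exposure_confirmed -> start_antiviral]; R8 [o2_sat_low AND hydration_advised -> followup_48h]; R14 [admit -> rapid_test_pos]. ⇒ new: age_over_65, start_antiviral, followup_48h, rapid_test_pos.
[2] R3 [followup_48h AND exposure_confirmed -> rash]; R11 [rapid_test_pos -> cond_8]; R16 [start_antiviral AND age_over_65 -> cough]. ⇒ new: rash, cond_8, cough.
[3] R1 [age_over_65 AND cough -> sore_throat]; R4 [cough AND chest_pain -> notify_public_health]; R9 [rash -> order_xray]. ⇒ new: sore_throat, notify_public_health, order_xray.
[4] R2 [notify_public_health AND immunocompromised -> cond_1]; R5 [order_xray AND notify_public_health AND rapid_test_pos -> order_pcr]. ⇒ new: cond_1, order_pcr.
Closure: {admit, age_over_65, chest_pain, cond_1, cond_8, cough, culture_positive, discharge_ok, exposure_confirmed, fever_present, followup_48h, high_risk, hydration_advised, immunocompromised, isolate, notify_public_health, o2_sat_low, observe_4h, order_pcr, order_xray, rapid_test_pos, rash, sore_throat, start_antiviral} — 24 facts.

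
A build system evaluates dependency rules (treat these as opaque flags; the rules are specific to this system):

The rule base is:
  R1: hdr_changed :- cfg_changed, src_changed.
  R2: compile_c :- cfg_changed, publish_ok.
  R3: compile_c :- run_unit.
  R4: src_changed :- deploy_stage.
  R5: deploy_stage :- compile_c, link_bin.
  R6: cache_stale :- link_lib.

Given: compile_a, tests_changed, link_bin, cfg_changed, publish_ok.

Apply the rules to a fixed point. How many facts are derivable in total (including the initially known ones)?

Round 1: R2 [compile_c :- cfg_changed, publish_ok.]. New: compile_c.
Round 2: R5 [deploy_stage :- compile_c, link_bin.]. New: deploy_stage.
Round 3: R4 [src_changed :- deploy_stage.]. New: src_changed.
Round 4: R1 [hdr_changed :- cfg_changed, src_changed.]. New: hdr_changed.
Closure: {cfg_changed, compile_a, compile_c, deploy_stage, hdr_changed, link_bin, publish_ok, src_changed, tests_changed} — 9 facts.

9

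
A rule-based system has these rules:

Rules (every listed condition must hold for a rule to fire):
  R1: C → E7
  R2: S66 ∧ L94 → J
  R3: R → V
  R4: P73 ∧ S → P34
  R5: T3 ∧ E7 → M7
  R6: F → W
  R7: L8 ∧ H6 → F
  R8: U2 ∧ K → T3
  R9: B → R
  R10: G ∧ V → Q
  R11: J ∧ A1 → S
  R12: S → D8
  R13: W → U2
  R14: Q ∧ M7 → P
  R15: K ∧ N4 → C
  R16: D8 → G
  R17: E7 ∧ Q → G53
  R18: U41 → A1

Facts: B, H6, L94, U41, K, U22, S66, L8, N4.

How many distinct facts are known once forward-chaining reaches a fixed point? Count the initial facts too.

26

Round 1: R2 [S66 ∧ L94 → J]; R7 [L8 ∧ H6 → F]; R9 [B → R]; R15 [K ∧ N4 → C]; R18 [U41 → A1]. New: J, F, R, C, A1.
Round 2: R1 [C → E7]; R3 [R → V]; R6 [F → W]; R11 [J ∧ A1 → S]. New: E7, V, W, S.
Round 3: R12 [S → D8]; R13 [W → U2]. New: D8, U2.
Round 4: R8 [U2 ∧ K → T3]; R16 [D8 → G]. New: T3, G.
Round 5: R5 [T3 ∧ E7 → M7]; R10 [G ∧ V → Q]. New: M7, Q.
Round 6: R14 [Q ∧ M7 → P]; R17 [E7 ∧ Q → G53]. New: P, G53.
Closure: {A1, B, C, D8, E7, F, G, G53, H6, J, K, L8, L94, M7, N4, P, Q, R, S, S66, T3, U2, U22, U41, V, W} — 26 facts.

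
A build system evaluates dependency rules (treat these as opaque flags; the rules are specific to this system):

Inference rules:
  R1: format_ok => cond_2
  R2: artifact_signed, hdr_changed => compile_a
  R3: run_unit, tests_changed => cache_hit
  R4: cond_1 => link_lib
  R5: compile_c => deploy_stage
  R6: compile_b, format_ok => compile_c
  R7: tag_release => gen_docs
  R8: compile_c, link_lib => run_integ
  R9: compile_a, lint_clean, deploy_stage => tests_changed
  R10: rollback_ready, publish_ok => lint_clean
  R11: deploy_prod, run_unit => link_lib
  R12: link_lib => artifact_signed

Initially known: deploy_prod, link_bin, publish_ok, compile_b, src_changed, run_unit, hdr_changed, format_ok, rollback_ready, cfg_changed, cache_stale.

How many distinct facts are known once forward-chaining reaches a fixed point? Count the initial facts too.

21

Round 1 fires R1, R6, R10, R11, giving cond_2, compile_c, lint_clean, link_lib.
Round 2 fires R5, R8, R12, giving deploy_stage, run_integ, artifact_signed.
Round 3 fires R2, giving compile_a.
Round 4 fires R9, giving tests_changed.
Round 5 fires R3, giving cache_hit.
Closure: {artifact_signed, cache_hit, cache_stale, cfg_changed, compile_a, compile_b, compile_c, cond_2, deploy_prod, deploy_stage, format_ok, hdr_changed, link_bin, link_lib, lint_clean, publish_ok, rollback_ready, run_integ, run_unit, src_changed, tests_changed} — 21 facts.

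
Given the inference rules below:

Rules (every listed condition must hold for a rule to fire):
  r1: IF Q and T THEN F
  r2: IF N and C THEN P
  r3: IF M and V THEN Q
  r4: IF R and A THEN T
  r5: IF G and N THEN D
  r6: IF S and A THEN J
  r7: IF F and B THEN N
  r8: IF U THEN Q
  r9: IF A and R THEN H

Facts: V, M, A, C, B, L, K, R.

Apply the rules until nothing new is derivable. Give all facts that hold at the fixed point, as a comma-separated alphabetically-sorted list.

A, B, C, F, H, K, L, M, N, P, Q, R, T, V

[1] r3 [IF M and V THEN Q]; r4 [IF R and A THEN T]; r9 [IF A and R THEN H]. ⇒ new: Q, T, H.
[2] r1 [IF Q and T THEN F]. ⇒ new: F.
[3] r7 [IF F and B THEN N]. ⇒ new: N.
[4] r2 [IF N and C THEN P]. ⇒ new: P.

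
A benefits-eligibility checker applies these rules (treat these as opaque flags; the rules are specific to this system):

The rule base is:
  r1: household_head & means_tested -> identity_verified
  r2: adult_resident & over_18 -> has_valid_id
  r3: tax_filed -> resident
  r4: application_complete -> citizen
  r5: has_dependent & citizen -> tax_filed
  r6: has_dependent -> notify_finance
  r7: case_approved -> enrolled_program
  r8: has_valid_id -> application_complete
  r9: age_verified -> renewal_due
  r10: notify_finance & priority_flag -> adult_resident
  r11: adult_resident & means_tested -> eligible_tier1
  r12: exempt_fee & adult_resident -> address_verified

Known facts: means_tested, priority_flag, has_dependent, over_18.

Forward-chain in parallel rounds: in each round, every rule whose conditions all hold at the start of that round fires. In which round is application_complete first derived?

4

Round 1: r6 [has_dependent -> notify_finance]. Adds notify_finance.
Round 2: r10 [notify_finance & priority_flag -> adult_resident]. Adds adult_resident.
Round 3: r2 [adult_resident & over_18 -> has_valid_id]; r11 [adult_resident & means_tested -> eligible_tier1]. Adds has_valid_id, eligible_tier1.
Round 4: r8 [has_valid_id -> application_complete]. Adds application_complete.
application_complete first appears in round 4.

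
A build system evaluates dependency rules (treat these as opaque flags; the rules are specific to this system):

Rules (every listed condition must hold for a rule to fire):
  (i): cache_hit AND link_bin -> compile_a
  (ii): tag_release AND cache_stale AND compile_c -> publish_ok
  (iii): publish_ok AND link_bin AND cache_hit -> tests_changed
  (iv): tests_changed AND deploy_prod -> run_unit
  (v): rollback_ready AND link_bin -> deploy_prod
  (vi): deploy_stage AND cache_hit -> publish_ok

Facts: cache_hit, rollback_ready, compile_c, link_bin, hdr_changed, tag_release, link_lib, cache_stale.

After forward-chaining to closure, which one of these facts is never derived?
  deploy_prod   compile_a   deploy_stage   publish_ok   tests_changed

[1] (i) [cache_hit AND link_bin -> compile_a]; (ii) [tag_release AND cache_stale AND compile_c -> publish_ok]; (v) [rollback_ready AND link_bin -> deploy_prod]. ⇒ new: compile_a, publish_ok, deploy_prod.
[2] (iii) [publish_ok AND link_bin AND cache_hit -> tests_changed]. ⇒ new: tests_changed.
[3] (iv) [tests_changed AND deploy_prod -> run_unit]. ⇒ new: run_unit.
Derived: compile_a (round 1), publish_ok (round 1), tests_changed (round 2), deploy_prod (round 1). deploy_stage never appears in any round.

deploy_stage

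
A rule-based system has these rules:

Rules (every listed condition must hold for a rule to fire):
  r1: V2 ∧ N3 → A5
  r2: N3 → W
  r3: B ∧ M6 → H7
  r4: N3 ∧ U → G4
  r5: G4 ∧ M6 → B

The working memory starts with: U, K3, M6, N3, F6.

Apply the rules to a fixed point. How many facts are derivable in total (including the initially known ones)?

9

Round 1 fires r2, r4, giving W, G4.
Round 2 fires r5, giving B.
Round 3 fires r3, giving H7.
Closure: {B, F6, G4, H7, K3, M6, N3, U, W} — 9 facts.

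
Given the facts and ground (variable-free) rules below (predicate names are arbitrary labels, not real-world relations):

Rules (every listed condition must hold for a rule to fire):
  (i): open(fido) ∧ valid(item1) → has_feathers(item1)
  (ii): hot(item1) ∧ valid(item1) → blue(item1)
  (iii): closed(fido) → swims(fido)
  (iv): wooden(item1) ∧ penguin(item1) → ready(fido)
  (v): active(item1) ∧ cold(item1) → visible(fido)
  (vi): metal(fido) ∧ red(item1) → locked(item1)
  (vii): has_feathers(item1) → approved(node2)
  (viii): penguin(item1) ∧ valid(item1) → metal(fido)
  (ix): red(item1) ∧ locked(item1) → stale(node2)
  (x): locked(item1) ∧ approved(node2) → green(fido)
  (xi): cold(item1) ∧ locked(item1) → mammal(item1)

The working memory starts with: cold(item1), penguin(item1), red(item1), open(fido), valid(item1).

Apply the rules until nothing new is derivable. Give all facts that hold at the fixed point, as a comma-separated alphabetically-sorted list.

approved(node2), cold(item1), green(fido), has_feathers(item1), locked(item1), mammal(item1), metal(fido), open(fido), penguin(item1), red(item1), stale(node2), valid(item1)

Round 1: (i) [open(fido) ∧ valid(item1) → has_feathers(item1)]; (viii) [penguin(item1) ∧ valid(item1) → metal(fido)]. New: has_feathers(item1), metal(fido).
Round 2: (vi) [metal(fido) ∧ red(item1) → locked(item1)]; (vii) [has_feathers(item1) → approved(node2)]. New: locked(item1), approved(node2).
Round 3: (ix) [red(item1) ∧ locked(item1) → stale(node2)]; (x) [locked(item1) ∧ approved(node2) → green(fido)]; (xi) [cold(item1) ∧ locked(item1) → mammal(item1)]. New: stale(node2), green(fido), mammal(item1).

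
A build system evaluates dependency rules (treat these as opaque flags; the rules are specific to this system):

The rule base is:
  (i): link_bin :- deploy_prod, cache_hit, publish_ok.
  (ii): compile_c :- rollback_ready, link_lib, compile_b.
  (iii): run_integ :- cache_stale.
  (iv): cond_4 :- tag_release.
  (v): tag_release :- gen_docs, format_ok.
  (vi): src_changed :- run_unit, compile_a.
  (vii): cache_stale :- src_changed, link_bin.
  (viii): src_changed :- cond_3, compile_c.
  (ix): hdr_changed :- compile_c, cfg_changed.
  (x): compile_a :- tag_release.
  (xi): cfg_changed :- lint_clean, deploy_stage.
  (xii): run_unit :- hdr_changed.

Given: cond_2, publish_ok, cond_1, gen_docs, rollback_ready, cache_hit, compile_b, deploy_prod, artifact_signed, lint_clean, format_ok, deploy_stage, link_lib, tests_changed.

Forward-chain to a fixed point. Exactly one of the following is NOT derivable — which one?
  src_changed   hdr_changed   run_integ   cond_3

cond_3

Round 1: (i) [link_bin :- deploy_prod, cache_hit, publish_ok.]; (ii) [compile_c :- rollback_ready, link_lib, compile_b.]; (v) [tag_release :- gen_docs, format_ok.]; (xi) [cfg_changed :- lint_clean, deploy_stage.]. Adds link_bin, compile_c, tag_release, cfg_changed.
Round 2: (iv) [cond_4 :- tag_release.]; (ix) [hdr_changed :- compile_c, cfg_changed.]; (x) [compile_a :- tag_release.]. Adds cond_4, hdr_changed, compile_a.
Round 3: (xii) [run_unit :- hdr_changed.]. Adds run_unit.
Round 4: (vi) [src_changed :- run_unit, compile_a.]. Adds src_changed.
Round 5: (vii) [cache_stale :- src_changed, link_bin.]. Adds cache_stale.
Round 6: (iii) [run_integ :- cache_stale.]. Adds run_integ.
Derived: src_changed (round 4), run_integ (round 6), hdr_changed (round 2). cond_3 never appears in any round.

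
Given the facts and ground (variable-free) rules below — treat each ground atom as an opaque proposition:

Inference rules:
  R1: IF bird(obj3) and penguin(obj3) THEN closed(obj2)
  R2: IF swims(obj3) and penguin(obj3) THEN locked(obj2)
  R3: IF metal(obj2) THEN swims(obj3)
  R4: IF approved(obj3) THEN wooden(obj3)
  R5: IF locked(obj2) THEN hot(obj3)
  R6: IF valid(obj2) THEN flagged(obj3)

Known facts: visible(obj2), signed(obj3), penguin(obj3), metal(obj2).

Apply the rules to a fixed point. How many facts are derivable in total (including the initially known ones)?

7

Round 1: R3 [IF metal(obj2) THEN swims(obj3)]. New: swims(obj3).
Round 2: R2 [IF swims(obj3) and penguin(obj3) THEN locked(obj2)]. New: locked(obj2).
Round 3: R5 [IF locked(obj2) THEN hot(obj3)]. New: hot(obj3).
Closure: {hot(obj3), locked(obj2), metal(obj2), penguin(obj3), signed(obj3), swims(obj3), visible(obj2)} — 7 facts.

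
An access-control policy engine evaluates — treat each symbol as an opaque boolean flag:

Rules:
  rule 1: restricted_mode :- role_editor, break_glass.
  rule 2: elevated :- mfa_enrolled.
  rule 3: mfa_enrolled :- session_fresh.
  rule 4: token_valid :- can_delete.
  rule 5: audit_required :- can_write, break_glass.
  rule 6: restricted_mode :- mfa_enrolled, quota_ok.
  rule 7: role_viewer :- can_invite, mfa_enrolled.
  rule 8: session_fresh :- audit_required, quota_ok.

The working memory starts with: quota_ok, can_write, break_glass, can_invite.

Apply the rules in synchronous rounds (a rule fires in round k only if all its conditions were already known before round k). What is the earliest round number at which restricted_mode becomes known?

4

Round 1 — rule 5, derive audit_required.
Round 2 — rule 8, derive session_fresh.
Round 3 — rule 3, derive mfa_enrolled.
Round 4 — rule 2, rule 6, rule 7, derive elevated, restricted_mode, role_viewer.
restricted_mode first appears in round 4.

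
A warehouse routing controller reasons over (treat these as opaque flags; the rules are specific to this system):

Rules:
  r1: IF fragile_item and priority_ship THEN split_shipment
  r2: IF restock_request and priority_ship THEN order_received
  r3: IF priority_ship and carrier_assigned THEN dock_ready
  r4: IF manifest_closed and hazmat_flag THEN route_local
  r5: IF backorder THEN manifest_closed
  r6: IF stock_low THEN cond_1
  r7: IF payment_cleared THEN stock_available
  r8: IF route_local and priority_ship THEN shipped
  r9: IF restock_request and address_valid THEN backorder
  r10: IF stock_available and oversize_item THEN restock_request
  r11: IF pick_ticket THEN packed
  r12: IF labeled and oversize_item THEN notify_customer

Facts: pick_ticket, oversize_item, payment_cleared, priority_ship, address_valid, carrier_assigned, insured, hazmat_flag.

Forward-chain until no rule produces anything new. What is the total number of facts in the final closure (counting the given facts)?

17

Round 1: r3 [IF priority_ship and carrier_assigned THEN dock_ready]; r7 [IF payment_cleared THEN stock_available]; r11 [IF pick_ticket THEN packed]. Adds dock_ready, stock_available, packed.
Round 2: r10 [IF stock_available and oversize_item THEN restock_request]. Adds restock_request.
Round 3: r2 [IF restock_request and priority_ship THEN order_received]; r9 [IF restock_request and address_valid THEN backorder]. Adds order_received, backorder.
Round 4: r5 [IF backorder THEN manifest_closed]. Adds manifest_closed.
Round 5: r4 [IF manifest_closed and hazmat_flag THEN route_local]. Adds route_local.
Round 6: r8 [IF route_local and priority_ship THEN shipped]. Adds shipped.
Closure: {address_valid, backorder, carrier_assigned, dock_ready, hazmat_flag, insured, manifest_closed, order_received, oversize_item, packed, payment_cleared, pick_ticket, priority_ship, restock_request, route_local, shipped, stock_available} — 17 facts.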